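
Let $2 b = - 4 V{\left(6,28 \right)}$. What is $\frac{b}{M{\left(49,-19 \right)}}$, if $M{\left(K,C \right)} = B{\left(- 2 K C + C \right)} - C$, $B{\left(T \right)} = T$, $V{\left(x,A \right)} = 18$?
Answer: $- \frac{18}{931} \approx -0.019334$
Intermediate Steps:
$b = -36$ ($b = \frac{\left(-4\right) 18}{2} = \frac{1}{2} \left(-72\right) = -36$)
$M{\left(K,C \right)} = - 2 C K$ ($M{\left(K,C \right)} = \left(- 2 K C + C\right) - C = \left(- 2 C K + C\right) - C = \left(C - 2 C K\right) - C = - 2 C K$)
$\frac{b}{M{\left(49,-19 \right)}} = - \frac{36}{\left(-2\right) \left(-19\right) 49} = - \frac{36}{1862} = \left(-36\right) \frac{1}{1862} = - \frac{18}{931}$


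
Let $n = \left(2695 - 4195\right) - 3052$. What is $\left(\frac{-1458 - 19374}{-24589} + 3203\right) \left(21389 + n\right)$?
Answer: $\frac{1326408740963}{24589} \approx 5.3943 \cdot 10^{7}$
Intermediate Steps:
$n = -4552$ ($n = -1500 - 3052 = -4552$)
$\left(\frac{-1458 - 19374}{-24589} + 3203\right) \left(21389 + n\right) = \left(\frac{-1458 - 19374}{-24589} + 3203\right) \left(21389 - 4552\right) = \left(\left(-1458 - 19374\right) \left(- \frac{1}{24589}\right) + 3203\right) 16837 = \left(\left(-20832\right) \left(- \frac{1}{24589}\right) + 3203\right) 16837 = \left(\frac{20832}{24589} + 3203\right) 16837 = \frac{78779399}{24589} \cdot 16837 = \frac{1326408740963}{24589}$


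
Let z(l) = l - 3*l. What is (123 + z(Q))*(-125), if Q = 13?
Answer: -12125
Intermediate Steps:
z(l) = -2*l
(123 + z(Q))*(-125) = (123 - 2*13)*(-125) = (123 - 26)*(-125) = 97*(-125) = -12125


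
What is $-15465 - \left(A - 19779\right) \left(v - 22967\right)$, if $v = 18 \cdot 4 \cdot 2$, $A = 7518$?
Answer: $-279848268$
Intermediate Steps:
$v = 144$ ($v = 72 \cdot 2 = 144$)
$-15465 - \left(A - 19779\right) \left(v - 22967\right) = -15465 - \left(7518 - 19779\right) \left(144 - 22967\right) = -15465 - \left(-12261\right) \left(-22823\right) = -15465 - 279832803 = -279848268$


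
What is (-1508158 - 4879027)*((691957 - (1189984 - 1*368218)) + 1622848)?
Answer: -9536316305215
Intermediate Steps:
(-1508158 - 4879027)*((691957 - (1189984 - 1*368218)) + 1622848) = -6387185*((691957 - (1189984 - 368218)) + 1622848) = -6387185*((691957 - 1*821766) + 1622848) = -6387185*((691957 - 821766) + 1622848) = -6387185*(-129809 + 1622848) = -6387185*1493039 = -9536316305215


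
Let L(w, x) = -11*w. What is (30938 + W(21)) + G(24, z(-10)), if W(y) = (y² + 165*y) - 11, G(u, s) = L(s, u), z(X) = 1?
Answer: 34822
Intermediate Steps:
G(u, s) = -11*s
W(y) = -11 + y² + 165*y
(30938 + W(21)) + G(24, z(-10)) = (30938 + (-11 + 21² + 165*21)) - 11*1 = (30938 + (-11 + 441 + 3465)) - 11 = (30938 + 3895) - 11 = 34833 - 11 = 34822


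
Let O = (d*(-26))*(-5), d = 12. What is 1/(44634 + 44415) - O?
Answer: -138916439/89049 ≈ -1560.0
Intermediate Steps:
O = 1560 (O = (12*(-26))*(-5) = -312*(-5) = 1560)
1/(44634 + 44415) - O = 1/(44634 + 44415) - 1*1560 = 1/89049 - 1560 = -138916439/89049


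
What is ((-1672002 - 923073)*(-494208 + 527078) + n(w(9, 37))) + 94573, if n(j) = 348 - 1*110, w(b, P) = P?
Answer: -85300020439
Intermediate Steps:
n(j) = 238 (n(j) = 348 - 110 = 238)
((-1672002 - 923073)*(-494208 + 527078) + n(w(9, 37))) + 94573 = ((-1672002 - 923073)*(-494208 + 527078) + 238) + 94573 = (-2595075*32870 + 238) + 94573 = (-85300115250 + 238) + 94573 = -85300115012 + 94573 = -85300020439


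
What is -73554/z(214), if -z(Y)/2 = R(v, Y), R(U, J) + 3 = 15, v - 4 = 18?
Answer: 12259/4 ≈ 3064.8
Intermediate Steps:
v = 22 (v = 4 + 18 = 22)
R(U, J) = 12 (R(U, J) = -3 + 15 = 12)
z(Y) = -24 (z(Y) = -2*12 = -24)
-73554/z(214) = -73554/(-24) = -73554*(-1/24) = 12259/4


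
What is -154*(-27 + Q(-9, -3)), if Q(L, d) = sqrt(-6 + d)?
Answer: 4158 - 462*I ≈ 4158.0 - 462.0*I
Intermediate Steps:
-154*(-27 + Q(-9, -3)) = -154*(-27 + sqrt(-6 - 3)) = -154*(-27 + sqrt(-9)) = -154*(-27 + 3*I) = 4158 - 462*I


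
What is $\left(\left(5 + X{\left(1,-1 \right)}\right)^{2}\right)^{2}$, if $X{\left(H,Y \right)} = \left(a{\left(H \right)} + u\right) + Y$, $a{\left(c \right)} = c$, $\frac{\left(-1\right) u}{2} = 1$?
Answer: $81$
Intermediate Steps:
$u = -2$ ($u = \left(-2\right) 1 = -2$)
$X{\left(H,Y \right)} = -2 + H + Y$ ($X{\left(H,Y \right)} = \left(H - 2\right) + Y = \left(-2 + H\right) + Y = -2 + H + Y$)
$\left(\left(5 + X{\left(1,-1 \right)}\right)^{2}\right)^{2} = \left(\left(5 - 2\right)^{2}\right)^{2} = \left(3^{2}\right)^{2} = 9^{2} = 81$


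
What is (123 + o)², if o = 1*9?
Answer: 17424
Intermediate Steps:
o = 9
(123 + o)² = (123 + 9)² = 132² = 17424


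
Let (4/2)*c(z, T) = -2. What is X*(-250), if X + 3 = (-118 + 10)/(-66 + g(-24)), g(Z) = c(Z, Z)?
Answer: 23250/67 ≈ 347.02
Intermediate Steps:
c(z, T) = -1 (c(z, T) = (½)*(-2) = -1)
g(Z) = -1
X = -93/67 (X = -3 + (-118 + 10)/(-66 - 1) = -3 - 108/(-67) = -3 - 108*(-1/67) = -3 + 108/67 = -93/67 ≈ -1.3881)
X*(-250) = -93/67*(-250) = 23250/67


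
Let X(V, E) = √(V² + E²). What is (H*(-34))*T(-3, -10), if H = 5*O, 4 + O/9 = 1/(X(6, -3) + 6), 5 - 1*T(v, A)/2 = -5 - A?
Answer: 0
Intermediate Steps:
X(V, E) = √(E² + V²)
T(v, A) = 20 + 2*A (T(v, A) = 10 - 2*(-5 - A) = 10 + (10 + 2*A) = 20 + 2*A)
O = -36 + 9/(6 + 3*√5) (O = -36 + 9/(√((-3)² + 6²) + 6) = -36 + 9/(√(9 + 36) + 6) = -36 + 9/(√45 + 6) = -36 + 9/(3*√5 + 6) = -36 + 9/(6 + 3*√5) ≈ -35.292)
H = -210 + 15*√5 (H = 5*(-42 + 3*√5) = -210 + 15*√5 ≈ -176.46)
(H*(-34))*T(-3, -10) = ((-210 + 15*√5)*(-34))*(20 + 2*(-10)) = (7140 - 510*√5)*(20 - 20) = (7140 - 510*√5)*0 = 0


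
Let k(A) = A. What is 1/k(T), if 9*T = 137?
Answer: 9/137 ≈ 0.065693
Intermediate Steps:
T = 137/9 (T = (⅑)*137 = 137/9 ≈ 15.222)
1/k(T) = 1/(137/9) = 9/137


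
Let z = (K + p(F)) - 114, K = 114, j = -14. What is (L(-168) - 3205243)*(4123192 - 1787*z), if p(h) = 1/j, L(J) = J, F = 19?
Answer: -185037077956225/14 ≈ -1.3217e+13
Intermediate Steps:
p(h) = -1/14 (p(h) = 1/(-14) = -1/14)
z = -1/14 (z = (114 - 1/14) - 114 = 1595/14 - 114 = -1/14 ≈ -0.071429)
(L(-168) - 3205243)*(4123192 - 1787*z) = (-168 - 3205243)*(4123192 - 1787*(-1/14)) = -3205411*(4123192 + 1787/14) = -3205411*57726475/14 = -185037077956225/14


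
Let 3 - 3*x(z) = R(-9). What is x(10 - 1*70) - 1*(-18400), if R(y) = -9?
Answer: 18404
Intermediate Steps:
x(z) = 4 (x(z) = 1 - ⅓*(-9) = 1 + 3 = 4)
x(10 - 1*70) - 1*(-18400) = 4 - 1*(-18400) = 4 + 18400 = 18404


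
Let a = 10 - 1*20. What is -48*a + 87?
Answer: 567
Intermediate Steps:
a = -10 (a = 10 - 20 = -10)
-48*a + 87 = -48*(-10) + 87 = 480 + 87 = 567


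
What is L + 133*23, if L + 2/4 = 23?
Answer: 6163/2 ≈ 3081.5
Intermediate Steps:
L = 45/2 (L = -1/2 + 23 = 45/2 ≈ 22.500)
L + 133*23 = 45/2 + 133*23 = 45/2 + 3059 = 6163/2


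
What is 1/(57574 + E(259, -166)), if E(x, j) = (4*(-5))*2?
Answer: 1/57534 ≈ 1.7381e-5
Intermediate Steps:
E(x, j) = -40 (E(x, j) = -20*2 = -40)
1/(57574 + E(259, -166)) = 1/(57574 - 40) = 1/57534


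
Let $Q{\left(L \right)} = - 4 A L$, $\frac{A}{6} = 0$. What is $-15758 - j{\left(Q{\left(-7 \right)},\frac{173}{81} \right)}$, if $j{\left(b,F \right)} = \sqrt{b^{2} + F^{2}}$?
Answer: $- \frac{1276571}{81} \approx -15760.0$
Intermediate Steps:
$A = 0$ ($A = 6 \cdot 0 = 0$)
$Q{\left(L \right)} = 0$ ($Q{\left(L \right)} = \left(-4\right) 0 L = 0 L = 0$)
$j{\left(b,F \right)} = \sqrt{F^{2} + b^{2}}$
$-15758 - j{\left(Q{\left(-7 \right)},\frac{173}{81} \right)} = -15758 - \sqrt{\left(\frac{173}{81}\right)^{2} + 0^{2}} = -15758 - \sqrt{\left(173 \cdot \frac{1}{81}\right)^{2} + 0} = -15758 - \sqrt{\left(\frac{173}{81}\right)^{2} + 0} = -15758 - \sqrt{\frac{29929}{6561} + 0} = -15758 - \sqrt{\frac{29929}{6561}} = -15758 - \frac{173}{81} = - \frac{1276571}{81}$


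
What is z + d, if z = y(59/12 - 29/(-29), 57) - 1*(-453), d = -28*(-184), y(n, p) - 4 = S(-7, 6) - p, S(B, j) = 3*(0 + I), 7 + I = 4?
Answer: 5543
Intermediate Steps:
I = -3 (I = -7 + 4 = -3)
S(B, j) = -9 (S(B, j) = 3*(0 - 3) = 3*(-3) = -9)
y(n, p) = -5 - p (y(n, p) = 4 + (-9 - p) = -5 - p)
d = 5152
z = 391 (z = (-5 - 1*57) - 1*(-453) = (-5 - 57) + 453 = -62 + 453 = 391)
z + d = 391 + 5152 = 5543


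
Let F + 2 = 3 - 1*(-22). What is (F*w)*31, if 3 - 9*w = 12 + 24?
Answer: -7843/3 ≈ -2614.3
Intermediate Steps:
F = 23 (F = -2 + (3 - 1*(-22)) = -2 + (3 + 22) = -2 + 25 = 23)
w = -11/3 (w = ⅓ - (12 + 24)/9 = ⅓ - ⅑*36 = ⅓ - 4 = -11/3 ≈ -3.6667)
(F*w)*31 = (23*(-11/3))*31 = -253/3*31 = -7843/3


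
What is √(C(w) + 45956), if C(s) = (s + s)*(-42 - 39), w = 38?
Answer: 10*√398 ≈ 199.50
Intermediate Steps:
C(s) = -162*s (C(s) = (2*s)*(-81) = -162*s)
√(C(w) + 45956) = √(-162*38 + 45956) = √(-6156 + 45956) = √39800 = 10*√398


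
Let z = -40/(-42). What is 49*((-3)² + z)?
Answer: 1463/3 ≈ 487.67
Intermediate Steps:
z = 20/21 (z = -40*(-1/42) = 20/21 ≈ 0.95238)
49*((-3)² + z) = 49*((-3)² + 20/21) = 49*(9 + 20/21) = 49*(209/21) = 1463/3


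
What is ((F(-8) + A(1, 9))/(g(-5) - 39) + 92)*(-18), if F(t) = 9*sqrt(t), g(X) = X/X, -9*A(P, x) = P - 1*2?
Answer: -31463/19 + 162*I*sqrt(2)/19 ≈ -1655.9 + 12.058*I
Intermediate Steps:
A(P, x) = 2/9 - P/9 (A(P, x) = -(P - 1*2)/9 = -(P - 2)/9 = -(-2 + P)/9 = 2/9 - P/9)
g(X) = 1
((F(-8) + A(1, 9))/(g(-5) - 39) + 92)*(-18) = ((9*sqrt(-8) + (2/9 - 1/9*1))/(1 - 39) + 92)*(-18) = ((9*(2*I*sqrt(2)) + (2/9 - 1/9))/(-38) + 92)*(-18) = ((18*I*sqrt(2) + 1/9)*(-1/38) + 92)*(-18) = ((1/9 + 18*I*sqrt(2))*(-1/38) + 92)*(-18) = ((-1/342 - 9*I*sqrt(2)/19) + 92)*(-18) = (31463/342 - 9*I*sqrt(2)/19)*(-18) = -31463/19 + 162*I*sqrt(2)/19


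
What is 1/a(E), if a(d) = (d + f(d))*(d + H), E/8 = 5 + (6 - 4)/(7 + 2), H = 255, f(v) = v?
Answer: 81/2008592 ≈ 4.0327e-5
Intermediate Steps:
E = 376/9 (E = 8*(5 + (6 - 4)/(7 + 2)) = 8*(5 + 2/9) = 8*(47/9) = 376/9 ≈ 41.778)
a(d) = 2*d*(255 + d) (a(d) = (d + d)*(d + 255) = (2*d)*(255 + d) = 2*d*(255 + d))
1/a(E) = 1/(2*(376/9)*(255 + 376/9)) = 1/(2*(376/9)*(2671/9)) = 1/(2008592/81) = 81/2008592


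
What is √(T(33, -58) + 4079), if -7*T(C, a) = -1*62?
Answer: √200305/7 ≈ 63.936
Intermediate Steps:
T(C, a) = 62/7 (T(C, a) = -(-1)*62/7 = -⅐*(-62) = 62/7)
√(T(33, -58) + 4079) = √(62/7 + 4079) = √(28615/7) = √200305/7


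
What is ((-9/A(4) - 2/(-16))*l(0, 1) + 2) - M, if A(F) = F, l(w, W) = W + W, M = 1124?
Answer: -4505/4 ≈ -1126.3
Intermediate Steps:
l(w, W) = 2*W
((-9/A(4) - 2/(-16))*l(0, 1) + 2) - M = ((-9/4 - 2/(-16))*(2*1) + 2) - 1*1124 = ((-9*¼ - 2*(-1/16))*2 + 2) - 1124 = ((-9/4 + ⅛)*2 + 2) - 1124 = (-17/8*2 + 2) - 1124 = (-17/4 + 2) - 1124 = -9/4 - 1124 = -4505/4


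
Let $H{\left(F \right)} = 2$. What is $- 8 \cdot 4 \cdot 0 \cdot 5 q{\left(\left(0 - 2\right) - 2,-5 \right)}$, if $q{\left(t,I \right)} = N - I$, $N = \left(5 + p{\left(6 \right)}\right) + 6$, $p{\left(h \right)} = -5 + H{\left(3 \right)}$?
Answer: $0$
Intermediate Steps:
$p{\left(h \right)} = -3$ ($p{\left(h \right)} = -5 + 2 = -3$)
$N = 8$ ($N = \left(5 - 3\right) + 6 = 2 + 6 = 8$)
$q{\left(t,I \right)} = 8 - I$
$- 8 \cdot 4 \cdot 0 \cdot 5 q{\left(\left(0 - 2\right) - 2,-5 \right)} = - 8 \cdot 4 \cdot 0 \cdot 5 \left(8 - -5\right) = - 8 \cdot 0 \cdot 5 \left(8 + 5\right) = \left(-8\right) 0 \cdot 13 = 0 \cdot 13 = 0$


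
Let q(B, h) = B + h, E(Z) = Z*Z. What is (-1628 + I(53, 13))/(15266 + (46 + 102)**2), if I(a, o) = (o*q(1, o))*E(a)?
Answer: 16987/1239 ≈ 13.710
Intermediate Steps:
E(Z) = Z**2
I(a, o) = o*a**2*(1 + o) (I(a, o) = (o*(1 + o))*a**2 = o*a**2*(1 + o))
(-1628 + I(53, 13))/(15266 + (46 + 102)**2) = (-1628 + 13*53**2*(1 + 13))/(15266 + (46 + 102)**2) = (-1628 + 13*2809*14)/(15266 + 148**2) = (-1628 + 511238)/(15266 + 21904) = 509610/37170 = 509610*(1/37170) = 16987/1239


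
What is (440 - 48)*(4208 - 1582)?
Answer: 1029392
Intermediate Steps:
(440 - 48)*(4208 - 1582) = 392*2626 = 1029392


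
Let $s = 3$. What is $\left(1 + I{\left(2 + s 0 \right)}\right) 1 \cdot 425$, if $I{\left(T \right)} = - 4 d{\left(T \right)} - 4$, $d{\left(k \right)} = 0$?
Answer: $-1275$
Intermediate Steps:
$I{\left(T \right)} = -4$ ($I{\left(T \right)} = \left(-4\right) 0 - 4 = 0 - 4 = -4$)
$\left(1 + I{\left(2 + s 0 \right)}\right) 1 \cdot 425 = \left(1 - 4\right) 1 \cdot 425 = \left(-3\right) 1 \cdot 425 = \left(-3\right) 425 = -1275$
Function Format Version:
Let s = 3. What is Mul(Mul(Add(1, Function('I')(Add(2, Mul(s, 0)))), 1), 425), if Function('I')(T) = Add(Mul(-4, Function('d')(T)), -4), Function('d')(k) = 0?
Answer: -1275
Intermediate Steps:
Function('I')(T) = -4 (Function('I')(T) = Add(Mul(-4, 0), -4) = Add(0, -4) = -4)
Mul(Mul(Add(1, Function('I')(Add(2, Mul(s, 0)))), 1), 425) = Mul(Mul(Add(1, -4), 1), 425) = Mul(Mul(-3, 1), 425) = Mul(-3, 425) = -1275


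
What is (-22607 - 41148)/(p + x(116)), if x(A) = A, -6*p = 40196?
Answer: 38253/3950 ≈ 9.6843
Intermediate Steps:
p = -20098/3 (p = -⅙*40196 = -20098/3 ≈ -6699.3)
(-22607 - 41148)/(p + x(116)) = (-22607 - 41148)/(-20098/3 + 116) = -63755/(-19750/3) = -63755*(-3/19750) = 38253/3950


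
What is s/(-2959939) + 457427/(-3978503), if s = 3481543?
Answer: -15205285287082/11776126191317 ≈ -1.2912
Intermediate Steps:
s/(-2959939) + 457427/(-3978503) = 3481543/(-2959939) + 457427/(-3978503) = 3481543*(-1/2959939) + 457427*(-1/3978503) = -3481543/2959939 - 457427/3978503 = -15205285287082/11776126191317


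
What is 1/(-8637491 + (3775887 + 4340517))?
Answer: -1/521087 ≈ -1.9191e-6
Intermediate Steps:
1/(-8637491 + (3775887 + 4340517)) = 1/(-8637491 + 8116404) = 1/(-521087) = -1/521087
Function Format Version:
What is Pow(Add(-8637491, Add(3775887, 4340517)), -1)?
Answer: Rational(-1, 521087) ≈ -1.9191e-6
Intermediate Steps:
Pow(Add(-8637491, Add(3775887, 4340517)), -1) = Pow(Add(-8637491, 8116404), -1) = Pow(-521087, -1) = Rational(-1, 521087)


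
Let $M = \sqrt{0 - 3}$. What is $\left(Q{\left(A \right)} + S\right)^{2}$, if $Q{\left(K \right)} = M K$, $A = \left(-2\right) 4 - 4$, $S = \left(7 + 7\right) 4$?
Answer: $2704 - 1344 i \sqrt{3} \approx 2704.0 - 2327.9 i$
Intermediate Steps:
$S = 56$ ($S = 14 \cdot 4 = 56$)
$M = i \sqrt{3}$ ($M = \sqrt{-3} = i \sqrt{3} \approx 1.732 i$)
$A = -12$ ($A = -8 - 4 = -12$)
$Q{\left(K \right)} = i K \sqrt{3}$ ($Q{\left(K \right)} = i \sqrt{3} K = i K \sqrt{3}$)
$\left(Q{\left(A \right)} + S\right)^{2} = \left(i \left(-12\right) \sqrt{3} + 56\right)^{2} = \left(- 12 i \sqrt{3} + 56\right)^{2} = \left(56 - 12 i \sqrt{3}\right)^{2}$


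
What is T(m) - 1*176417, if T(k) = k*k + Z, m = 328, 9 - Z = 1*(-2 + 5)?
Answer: -68827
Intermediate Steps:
Z = 6 (Z = 9 - (-2 + 5) = 9 - 3 = 6)
T(k) = 6 + k**2 (T(k) = k*k + 6 = k**2 + 6 = 6 + k**2)
T(m) - 1*176417 = (6 + 328**2) - 1*176417 = (6 + 107584) - 176417 = 107590 - 176417 = -68827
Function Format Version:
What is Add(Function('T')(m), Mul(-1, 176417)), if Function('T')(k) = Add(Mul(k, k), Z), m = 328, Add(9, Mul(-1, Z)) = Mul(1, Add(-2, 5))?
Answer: -68827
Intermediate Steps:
Z = 6 (Z = Add(9, Mul(-1, Mul(1, Add(-2, 5)))) = Add(9, Mul(-1, Mul(1, 3))) = Add(9, Mul(-1, 3)) = Add(9, -3) = 6)
Function('T')(k) = Add(6, Pow(k, 2)) (Function('T')(k) = Add(Mul(k, k), 6) = Add(Pow(k, 2), 6) = Add(6, Pow(k, 2)))
Add(Function('T')(m), Mul(-1, 176417)) = Add(Add(6, Pow(328, 2)), Mul(-1, 176417)) = Add(Add(6, 107584), -176417) = Add(107590, -176417) = -68827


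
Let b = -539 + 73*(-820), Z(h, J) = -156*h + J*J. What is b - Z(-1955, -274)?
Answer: -440455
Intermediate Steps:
Z(h, J) = J² - 156*h (Z(h, J) = -156*h + J² = J² - 156*h)
b = -60399 (b = -539 - 59860 = -60399)
b - Z(-1955, -274) = -60399 - ((-274)² - 156*(-1955)) = -60399 - (75076 + 304980) = -60399 - 1*380056 = -60399 - 380056 = -440455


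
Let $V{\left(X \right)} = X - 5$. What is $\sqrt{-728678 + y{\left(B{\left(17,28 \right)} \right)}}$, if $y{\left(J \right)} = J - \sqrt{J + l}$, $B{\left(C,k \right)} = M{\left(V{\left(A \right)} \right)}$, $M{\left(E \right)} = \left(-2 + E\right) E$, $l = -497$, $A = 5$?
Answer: $\sqrt{-728678 - i \sqrt{497}} \approx 0.01 - 853.63 i$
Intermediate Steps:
$V{\left(X \right)} = -5 + X$
$M{\left(E \right)} = E \left(-2 + E\right)$
$B{\left(C,k \right)} = 0$ ($B{\left(C,k \right)} = \left(-5 + 5\right) \left(-2 + \left(-5 + 5\right)\right) = 0 \left(-2 + 0\right) = 0 \left(-2\right) = 0$)
$y{\left(J \right)} = J - \sqrt{-497 + J}$ ($y{\left(J \right)} = J - \sqrt{J - 497} = J - \sqrt{-497 + J}$)
$\sqrt{-728678 + y{\left(B{\left(17,28 \right)} \right)}} = \sqrt{-728678 + \left(0 - \sqrt{-497 + 0}\right)} = \sqrt{-728678 + \left(0 - \sqrt{-497}\right)} = \sqrt{-728678 + \left(0 - i \sqrt{497}\right)} = \sqrt{-728678 - i \sqrt{497}}$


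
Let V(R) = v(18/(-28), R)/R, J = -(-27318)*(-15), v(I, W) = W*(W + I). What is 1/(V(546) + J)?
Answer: -14/5729145 ≈ -2.4436e-6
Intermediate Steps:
v(I, W) = W*(I + W)
J = -409770 (J = -174*2355 = -409770)
V(R) = -9/14 + R (V(R) = (R*(18/(-28) + R))/R = (R*(18*(-1/28) + R))/R = (R*(-9/14 + R))/R = -9/14 + R)
1/(V(546) + J) = 1/((-9/14 + 546) - 409770) = 1/(7635/14 - 409770) = 1/(-5729145/14) = -14/5729145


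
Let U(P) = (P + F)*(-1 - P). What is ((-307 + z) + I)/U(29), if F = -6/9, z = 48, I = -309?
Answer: 284/425 ≈ 0.66823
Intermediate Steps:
F = -⅔ (F = -6*⅑ = -⅔ ≈ -0.66667)
U(P) = (-1 - P)*(-⅔ + P) (U(P) = (P - ⅔)*(-1 - P) = (-⅔ + P)*(-1 - P) = (-1 - P)*(-⅔ + P))
((-307 + z) + I)/U(29) = ((-307 + 48) - 309)/(⅔ - 1*29² - ⅓*29) = (-259 - 309)/(⅔ - 1*841 - 29/3) = -568/(⅔ - 841 - 29/3) = -568/(-850) = -568*(-1/850) = 284/425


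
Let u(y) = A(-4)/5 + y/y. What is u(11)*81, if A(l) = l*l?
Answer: 1701/5 ≈ 340.20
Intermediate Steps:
A(l) = l²
u(y) = 21/5 (u(y) = (-4)²/5 + y/y = 16*(⅕) + 1 = 16/5 + 1 = 21/5)
u(11)*81 = (21/5)*81 = 1701/5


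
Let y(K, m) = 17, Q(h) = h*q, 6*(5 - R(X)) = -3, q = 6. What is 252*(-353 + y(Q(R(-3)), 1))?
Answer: -84672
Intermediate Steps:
R(X) = 11/2 (R(X) = 5 - ⅙*(-3) = 5 + ½ = 11/2)
Q(h) = 6*h (Q(h) = h*6 = 6*h)
252*(-353 + y(Q(R(-3)), 1)) = 252*(-353 + 17) = 252*(-336) = -84672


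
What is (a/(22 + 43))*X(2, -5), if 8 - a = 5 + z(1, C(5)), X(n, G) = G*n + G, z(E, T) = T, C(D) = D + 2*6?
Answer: 42/13 ≈ 3.2308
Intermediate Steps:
C(D) = 12 + D (C(D) = D + 12 = 12 + D)
X(n, G) = G + G*n
a = -14 (a = 8 - (5 + (12 + 5)) = 8 - (5 + 17) = 8 - 1*22 = 8 - 22 = -14)
(a/(22 + 43))*X(2, -5) = (-14/(22 + 43))*(-5*(1 + 2)) = (-14/65)*(-5*3) = ((1/65)*(-14))*(-15) = -14/65*(-15) = 42/13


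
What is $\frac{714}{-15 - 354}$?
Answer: $- \frac{238}{123} \approx -1.935$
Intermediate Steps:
$\frac{714}{-15 - 354} = \frac{714}{-369} = 714 \left(- \frac{1}{369}\right) = - \frac{238}{123}$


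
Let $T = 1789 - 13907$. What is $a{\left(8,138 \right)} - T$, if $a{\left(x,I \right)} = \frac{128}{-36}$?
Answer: $\frac{109030}{9} \approx 12114.0$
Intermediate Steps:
$a{\left(x,I \right)} = - \frac{32}{9}$ ($a{\left(x,I \right)} = 128 \left(- \frac{1}{36}\right) = - \frac{32}{9}$)
$T = -12118$ ($T = 1789 - 13907 = -12118$)
$a{\left(8,138 \right)} - T = - \frac{32}{9} - -12118 = - \frac{32}{9} + 12118 = \frac{109030}{9}$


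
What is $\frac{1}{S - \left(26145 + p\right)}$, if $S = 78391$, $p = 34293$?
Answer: $\frac{1}{17953} \approx 5.5701 \cdot 10^{-5}$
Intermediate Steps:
$\frac{1}{S - \left(26145 + p\right)} = \frac{1}{78391 - 60438} = \frac{1}{17953}$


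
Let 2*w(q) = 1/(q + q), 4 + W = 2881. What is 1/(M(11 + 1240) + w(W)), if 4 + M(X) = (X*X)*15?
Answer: 11508/270150426589 ≈ 4.2598e-8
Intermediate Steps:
W = 2877 (W = -4 + 2881 = 2877)
w(q) = 1/(4*q) (w(q) = 1/(2*(q + q)) = 1/(2*((2*q))) = (1/(2*q))/2 = 1/(4*q))
M(X) = -4 + 15*X² (M(X) = -4 + (X*X)*15 = -4 + X²*15 = -4 + 15*X²)
1/(M(11 + 1240) + w(W)) = 1/((-4 + 15*(11 + 1240)²) + (¼)/2877) = 1/((-4 + 15*1251²) + (¼)*(1/2877)) = 1/((-4 + 15*1565001) + 1/11508) = 1/((-4 + 23475015) + 1/11508) = 1/(23475011 + 1/11508) = 1/(270150426589/11508) = 11508/270150426589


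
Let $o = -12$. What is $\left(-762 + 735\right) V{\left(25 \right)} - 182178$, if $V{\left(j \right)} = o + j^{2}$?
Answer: $-198729$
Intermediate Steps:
$V{\left(j \right)} = -12 + j^{2}$
$\left(-762 + 735\right) V{\left(25 \right)} - 182178 = \left(-762 + 735\right) \left(-12 + 25^{2}\right) - 182178 = - 27 \left(-12 + 625\right) - 182178 = \left(-27\right) 613 - 182178 = -16551 - 182178 = -198729$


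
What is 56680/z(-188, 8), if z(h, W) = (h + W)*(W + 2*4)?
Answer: -1417/72 ≈ -19.681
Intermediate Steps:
z(h, W) = (8 + W)*(W + h) (z(h, W) = (W + h)*(W + 8) = (W + h)*(8 + W) = (8 + W)*(W + h))
56680/z(-188, 8) = 56680/(8**2 + 8*8 + 8*(-188) + 8*(-188)) = 56680/(64 + 64 - 1504 - 1504) = 56680/(-2880) = 56680*(-1/2880) = -1417/72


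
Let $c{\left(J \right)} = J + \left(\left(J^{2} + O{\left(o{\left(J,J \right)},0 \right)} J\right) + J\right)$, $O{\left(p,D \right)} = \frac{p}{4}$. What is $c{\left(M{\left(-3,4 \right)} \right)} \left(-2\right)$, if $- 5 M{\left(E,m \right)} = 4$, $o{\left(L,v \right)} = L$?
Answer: $\frac{8}{5} \approx 1.6$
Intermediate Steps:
$M{\left(E,m \right)} = - \frac{4}{5}$ ($M{\left(E,m \right)} = \left(- \frac{1}{5}\right) 4 = - \frac{4}{5}$)
$O{\left(p,D \right)} = \frac{p}{4}$ ($O{\left(p,D \right)} = p \frac{1}{4} = \frac{p}{4}$)
$c{\left(J \right)} = 2 J + \frac{5 J^{2}}{4}$ ($c{\left(J \right)} = J + \left(\left(J^{2} + \frac{J}{4} J\right) + J\right) = J + \left(\left(J^{2} + \frac{J^{2}}{4}\right) + J\right) = J + \left(\frac{5 J^{2}}{4} + J\right) = J + \left(J + \frac{5 J^{2}}{4}\right) = 2 J + \frac{5 J^{2}}{4}$)
$c{\left(M{\left(-3,4 \right)} \right)} \left(-2\right) = \frac{1}{4} \left(- \frac{4}{5}\right) \left(8 + 5 \left(- \frac{4}{5}\right)\right) \left(-2\right) = \frac{1}{4} \left(- \frac{4}{5}\right) \left(8 - 4\right) \left(-2\right) = \frac{1}{4} \left(- \frac{4}{5}\right) 4 \left(-2\right) = \left(- \frac{4}{5}\right) \left(-2\right) = \frac{8}{5}$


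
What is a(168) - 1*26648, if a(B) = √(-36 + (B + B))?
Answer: -26648 + 10*√3 ≈ -26631.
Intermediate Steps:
a(B) = √(-36 + 2*B)
a(168) - 1*26648 = √(-36 + 2*168) - 1*26648 = √(-36 + 336) - 26648 = √300 - 26648 = 10*√3 - 26648 = -26648 + 10*√3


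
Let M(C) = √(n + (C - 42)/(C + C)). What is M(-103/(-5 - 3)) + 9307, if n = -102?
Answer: 9307 + I*√4376470/206 ≈ 9307.0 + 10.155*I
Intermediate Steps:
M(C) = √(-102 + (-42 + C)/(2*C)) (M(C) = √(-102 + (C - 42)/(C + C)) = √(-102 + (-42 + C)/((2*C))) = √(-102 + (-42 + C)*(1/(2*C))) = √(-102 + (-42 + C)/(2*C)))
M(-103/(-5 - 3)) + 9307 = √(-406 - 84/((-103/(-5 - 3))))/2 + 9307 = √(-406 - 84/((-103/(-8))))/2 + 9307 = √(-406 - 84/((-103*(-⅛))))/2 + 9307 = √(-406 - 84/103/8)/2 + 9307 = √(-406 - 84*8/103)/2 + 9307 = √(-406 - 672/103)/2 + 9307 = √(-42490/103)/2 + 9307 = (I*√4376470/103)/2 + 9307 = I*√4376470/206 + 9307 = 9307 + I*√4376470/206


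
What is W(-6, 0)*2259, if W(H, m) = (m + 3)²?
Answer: 20331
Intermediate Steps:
W(H, m) = (3 + m)²
W(-6, 0)*2259 = (3 + 0)²*2259 = 3²*2259 = 9*2259 = 20331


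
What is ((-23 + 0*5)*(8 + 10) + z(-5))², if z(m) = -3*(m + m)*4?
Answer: 86436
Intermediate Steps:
z(m) = -24*m (z(m) = -6*m*4 = -24*m)
((-23 + 0*5)*(8 + 10) + z(-5))² = ((-23 + 0*5)*(8 + 10) - 24*(-5))² = ((-23 + 0)*18 + 120)² = (-23*18 + 120)² = (-414 + 120)² = (-294)² = 86436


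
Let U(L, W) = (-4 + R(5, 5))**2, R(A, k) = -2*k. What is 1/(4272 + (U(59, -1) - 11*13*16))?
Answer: 1/2180 ≈ 0.00045872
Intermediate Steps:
U(L, W) = 196 (U(L, W) = (-4 - 2*5)**2 = (-4 - 10)**2 = (-14)**2 = 196)
1/(4272 + (U(59, -1) - 11*13*16)) = 1/(4272 + (196 - 11*13*16)) = 1/(4272 + (196 - 143*16)) = 1/(4272 + (196 - 1*2288)) = 1/(4272 + (196 - 2288)) = 1/(4272 - 2092) = 1/2180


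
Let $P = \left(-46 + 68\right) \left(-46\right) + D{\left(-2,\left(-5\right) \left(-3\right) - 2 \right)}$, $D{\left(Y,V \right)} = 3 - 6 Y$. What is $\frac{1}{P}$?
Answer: $- \frac{1}{997} \approx -0.001003$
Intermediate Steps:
$D{\left(Y,V \right)} = 3 - 6 Y$
$P = -997$ ($P = \left(-46 + 68\right) \left(-46\right) + \left(3 - -12\right) = 22 \left(-46\right) + \left(3 + 12\right) = -1012 + 15 = -997$)
$\frac{1}{P} = \frac{1}{-997} = - \frac{1}{997}$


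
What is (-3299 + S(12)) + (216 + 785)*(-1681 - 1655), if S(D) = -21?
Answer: -3342656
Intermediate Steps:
(-3299 + S(12)) + (216 + 785)*(-1681 - 1655) = (-3299 - 21) + (216 + 785)*(-1681 - 1655) = -3320 + 1001*(-3336) = -3320 - 3339336 = -3342656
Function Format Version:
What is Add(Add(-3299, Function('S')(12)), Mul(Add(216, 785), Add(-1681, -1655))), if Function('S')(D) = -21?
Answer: -3342656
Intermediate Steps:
Add(Add(-3299, Function('S')(12)), Mul(Add(216, 785), Add(-1681, -1655))) = Add(Add(-3299, -21), Mul(Add(216, 785), Add(-1681, -1655))) = Add(-3320, Mul(1001, -3336)) = Add(-3320, -3339336) = -3342656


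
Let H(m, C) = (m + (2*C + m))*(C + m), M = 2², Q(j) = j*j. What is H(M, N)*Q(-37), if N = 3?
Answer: 134162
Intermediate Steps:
Q(j) = j²
M = 4
H(m, C) = (C + m)*(2*C + 2*m) (H(m, C) = (m + (m + 2*C))*(C + m) = (2*C + 2*m)*(C + m) = (C + m)*(2*C + 2*m))
H(M, N)*Q(-37) = (2*3² + 2*4² + 4*3*4)*(-37)² = (2*9 + 2*16 + 48)*1369 = (18 + 32 + 48)*1369 = 98*1369 = 134162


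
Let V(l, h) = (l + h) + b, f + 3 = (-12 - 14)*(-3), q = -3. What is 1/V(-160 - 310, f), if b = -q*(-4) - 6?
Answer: -1/413 ≈ -0.0024213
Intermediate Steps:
f = 75 (f = -3 + (-12 - 14)*(-3) = -3 - 26*(-3) = -3 + 78 = 75)
b = -18 (b = -1*(-3)*(-4) - 6 = 3*(-4) - 6 = -12 - 6 = -18)
V(l, h) = -18 + h + l (V(l, h) = (l + h) - 18 = (h + l) - 18 = -18 + h + l)
1/V(-160 - 310, f) = 1/(-18 + 75 + (-160 - 310)) = 1/(-18 + 75 - 470) = 1/(-413) = -1/413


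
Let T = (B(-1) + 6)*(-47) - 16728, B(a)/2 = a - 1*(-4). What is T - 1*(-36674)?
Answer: 19382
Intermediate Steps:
B(a) = 8 + 2*a (B(a) = 2*(a - 1*(-4)) = 2*(a + 4) = 2*(4 + a) = 8 + 2*a)
T = -17292 (T = ((8 + 2*(-1)) + 6)*(-47) - 16728 = ((8 - 2) + 6)*(-47) - 16728 = (6 + 6)*(-47) - 16728 = 12*(-47) - 16728 = -564 - 16728 = -17292)
T - 1*(-36674) = -17292 - 1*(-36674) = -17292 + 36674 = 19382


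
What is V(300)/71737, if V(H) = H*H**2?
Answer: 27000000/71737 ≈ 376.38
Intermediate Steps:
V(H) = H**3
V(300)/71737 = 300**3/71737 = 27000000*(1/71737) = 27000000/71737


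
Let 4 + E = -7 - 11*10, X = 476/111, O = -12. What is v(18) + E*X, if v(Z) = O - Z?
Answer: -60926/111 ≈ -548.88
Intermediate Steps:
X = 476/111 (X = 476*(1/111) = 476/111 ≈ 4.2883)
v(Z) = -12 - Z
E = -121 (E = -4 + (-7 - 11*10) = -4 + (-7 - 110) = -4 - 117 = -121)
v(18) + E*X = (-12 - 1*18) - 121*476/111 = (-12 - 18) - 57596/111 = -30 - 57596/111 = -60926/111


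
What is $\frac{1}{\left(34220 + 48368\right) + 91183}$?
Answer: $\frac{1}{173771} \approx 5.7547 \cdot 10^{-6}$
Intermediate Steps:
$\frac{1}{\left(34220 + 48368\right) + 91183} = \frac{1}{82588 + 91183} = \frac{1}{173771}$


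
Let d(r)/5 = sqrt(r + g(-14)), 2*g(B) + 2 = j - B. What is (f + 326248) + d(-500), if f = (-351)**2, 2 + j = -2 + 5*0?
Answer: 449449 + 20*I*sqrt(31) ≈ 4.4945e+5 + 111.36*I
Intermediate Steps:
j = -4 (j = -2 + (-2 + 5*0) = -2 + (-2 + 0) = -2 - 2 = -4)
g(B) = -3 - B/2 (g(B) = -1 + (-4 - B)/2 = -1 + (-2 - B/2) = -3 - B/2)
d(r) = 5*sqrt(4 + r) (d(r) = 5*sqrt(r + (-3 - 1/2*(-14))) = 5*sqrt(r + (-3 + 7)) = 5*sqrt(r + 4) = 5*sqrt(4 + r))
f = 123201
(f + 326248) + d(-500) = (123201 + 326248) + 5*sqrt(4 - 500) = 449449 + 5*sqrt(-496) = 449449 + 5*(4*I*sqrt(31)) = 449449 + 20*I*sqrt(31)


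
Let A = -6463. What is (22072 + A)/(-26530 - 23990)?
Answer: -5203/16840 ≈ -0.30897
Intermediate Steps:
(22072 + A)/(-26530 - 23990) = (22072 - 6463)/(-26530 - 23990) = 15609/(-50520) = 15609*(-1/50520) = -5203/16840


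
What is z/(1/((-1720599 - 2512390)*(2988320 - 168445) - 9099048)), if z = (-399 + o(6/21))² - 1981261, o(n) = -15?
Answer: 21603469780606647895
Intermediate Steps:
z = -1809865 (z = (-399 - 15)² - 1981261 = (-414)² - 1981261 = 171396 - 1981261 = -1809865)
z/(1/((-1720599 - 2512390)*(2988320 - 168445) - 9099048)) = -(-16468048508520 + 1809865*(-1720599 - 2512390)*(2988320 - 168445)) = -1809865/(1/(-4232989*2819875 - 9099048)) = -1809865/(1/(-11936499856375 - 9099048)) = -1809865/(1/(-11936508955423)) = -1809865/(-1/11936508955423) = -1809865*(-11936508955423) = 21603469780606647895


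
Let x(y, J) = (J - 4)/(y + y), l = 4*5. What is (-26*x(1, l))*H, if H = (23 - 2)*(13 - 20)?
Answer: 30576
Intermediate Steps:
l = 20
x(y, J) = (-4 + J)/(2*y) (x(y, J) = (-4 + J)/((2*y)) = (-4 + J)*(1/(2*y)) = (-4 + J)/(2*y))
H = -147 (H = 21*(-7) = -147)
(-26*x(1, l))*H = -13*(-4 + 20)/1*(-147) = -13*16*(-147) = -26*8*(-147) = -208*(-147) = 30576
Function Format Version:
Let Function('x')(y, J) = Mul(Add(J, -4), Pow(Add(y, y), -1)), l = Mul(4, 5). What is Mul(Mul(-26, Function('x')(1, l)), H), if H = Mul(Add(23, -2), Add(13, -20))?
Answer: 30576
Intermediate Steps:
l = 20
Function('x')(y, J) = Mul(Rational(1, 2), Pow(y, -1), Add(-4, J)) (Function('x')(y, J) = Mul(Add(-4, J), Pow(Mul(2, y), -1)) = Mul(Add(-4, J), Mul(Rational(1, 2), Pow(y, -1))) = Mul(Rational(1, 2), Pow(y, -1), Add(-4, J)))
H = -147 (H = Mul(21, -7) = -147)
Mul(Mul(-26, Function('x')(1, l)), H) = Mul(Mul(-26, Mul(Rational(1, 2), Pow(1, -1), Add(-4, 20))), -147) = Mul(Mul(-26, Mul(Rational(1, 2), 1, 16)), -147) = Mul(Mul(-26, 8), -147) = Mul(-208, -147) = 30576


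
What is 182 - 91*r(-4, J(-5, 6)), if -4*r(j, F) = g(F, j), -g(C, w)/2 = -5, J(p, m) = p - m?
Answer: 819/2 ≈ 409.50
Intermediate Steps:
g(C, w) = 10 (g(C, w) = -2*(-5) = 10)
r(j, F) = -5/2 (r(j, F) = -¼*10 = -5/2)
182 - 91*r(-4, J(-5, 6)) = 182 - 91*(-5/2) = 182 + 455/2 = 819/2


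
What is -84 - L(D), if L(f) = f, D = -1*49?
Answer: -35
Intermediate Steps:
D = -49
-84 - L(D) = -84 - 1*(-49) = -84 + 49 = -35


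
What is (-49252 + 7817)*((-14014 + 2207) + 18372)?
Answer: -272020775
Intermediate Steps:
(-49252 + 7817)*((-14014 + 2207) + 18372) = -41435*(-11807 + 18372) = -41435*6565 = -272020775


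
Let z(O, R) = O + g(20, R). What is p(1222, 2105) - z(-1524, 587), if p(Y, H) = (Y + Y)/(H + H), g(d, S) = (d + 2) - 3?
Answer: 3169247/2105 ≈ 1505.6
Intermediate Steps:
g(d, S) = -1 + d (g(d, S) = (2 + d) - 3 = -1 + d)
p(Y, H) = Y/H (p(Y, H) = (2*Y)/((2*H)) = (2*Y)*(1/(2*H)) = Y/H)
z(O, R) = 19 + O (z(O, R) = O + (-1 + 20) = O + 19 = 19 + O)
p(1222, 2105) - z(-1524, 587) = 1222/2105 - (19 - 1524) = 1222*(1/2105) - 1*(-1505) = 1222/2105 + 1505 = 3169247/2105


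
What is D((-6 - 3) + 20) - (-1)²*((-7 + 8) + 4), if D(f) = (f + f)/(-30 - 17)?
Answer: -257/47 ≈ -5.4681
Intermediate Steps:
D(f) = -2*f/47 (D(f) = (2*f)/(-47) = (2*f)*(-1/47) = -2*f/47)
D((-6 - 3) + 20) - (-1)²*((-7 + 8) + 4) = -2*((-6 - 3) + 20)/47 - (-1)²*((-7 + 8) + 4) = -2*(-9 + 20)/47 - (1 + 4) = -2/47*11 - 5 = -22/47 - 1*5 = -22/47 - 5 = -257/47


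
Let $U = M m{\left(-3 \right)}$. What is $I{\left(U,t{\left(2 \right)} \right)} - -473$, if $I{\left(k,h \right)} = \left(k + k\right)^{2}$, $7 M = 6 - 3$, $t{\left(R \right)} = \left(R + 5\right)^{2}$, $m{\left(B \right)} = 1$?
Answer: $\frac{23213}{49} \approx 473.73$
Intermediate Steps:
$t{\left(R \right)} = \left(5 + R\right)^{2}$
$M = \frac{3}{7}$ ($M = \frac{6 - 3}{7} = \frac{1}{7} \cdot 3 = \frac{3}{7} \approx 0.42857$)
$U = \frac{3}{7}$ ($U = \frac{3}{7} \cdot 1 = \frac{3}{7} \approx 0.42857$)
$I{\left(k,h \right)} = 4 k^{2}$ ($I{\left(k,h \right)} = \left(2 k\right)^{2} = 4 k^{2}$)
$I{\left(U,t{\left(2 \right)} \right)} - -473 = 4 \left(\frac{3}{7}\right)^{2} - -473 = 4 \cdot \frac{9}{49} + 473 = \frac{36}{49} + 473 = \frac{23213}{49}$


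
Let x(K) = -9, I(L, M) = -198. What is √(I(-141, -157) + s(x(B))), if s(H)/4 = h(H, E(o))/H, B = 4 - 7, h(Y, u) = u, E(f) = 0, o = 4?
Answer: 3*I*√22 ≈ 14.071*I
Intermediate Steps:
B = -3
s(H) = 0 (s(H) = 4*(0/H) = 4*0 = 0)
√(I(-141, -157) + s(x(B))) = √(-198 + 0) = √(-198) = 3*I*√22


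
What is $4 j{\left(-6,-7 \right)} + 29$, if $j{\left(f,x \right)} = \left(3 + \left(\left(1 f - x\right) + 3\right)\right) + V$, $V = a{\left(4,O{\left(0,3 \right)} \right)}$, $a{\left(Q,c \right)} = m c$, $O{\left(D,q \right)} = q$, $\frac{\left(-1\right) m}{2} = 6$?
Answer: $-87$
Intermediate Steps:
$m = -12$ ($m = \left(-2\right) 6 = -12$)
$a{\left(Q,c \right)} = - 12 c$
$V = -36$ ($V = \left(-12\right) 3 = -36$)
$j{\left(f,x \right)} = -30 + f - x$ ($j{\left(f,x \right)} = \left(3 + \left(\left(1 f - x\right) + 3\right)\right) - 36 = \left(3 + \left(\left(f - x\right) + 3\right)\right) - 36 = \left(3 + \left(3 + f - x\right)\right) - 36 = \left(6 + f - x\right) - 36 = -30 + f - x$)
$4 j{\left(-6,-7 \right)} + 29 = 4 \left(-30 - 6 - -7\right) + 29 = 4 \left(-30 - 6 + 7\right) + 29 = 4 \left(-29\right) + 29 = -116 + 29 = -87$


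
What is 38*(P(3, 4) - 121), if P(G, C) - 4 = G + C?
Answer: -4180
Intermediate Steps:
P(G, C) = 4 + C + G (P(G, C) = 4 + (G + C) = 4 + (C + G) = 4 + C + G)
38*(P(3, 4) - 121) = 38*((4 + 4 + 3) - 121) = 38*(11 - 121) = 38*(-110) = -4180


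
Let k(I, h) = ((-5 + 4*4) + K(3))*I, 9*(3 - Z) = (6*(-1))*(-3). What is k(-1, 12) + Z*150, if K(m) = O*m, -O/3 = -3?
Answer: 112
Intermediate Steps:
O = 9 (O = -3*(-3) = 9)
Z = 1 (Z = 3 - 6*(-1)*(-3)/9 = 3 - (-2)*(-3)/3 = 3 - ⅑*18 = 3 - 2 = 1)
K(m) = 9*m
k(I, h) = 38*I (k(I, h) = ((-5 + 4*4) + 9*3)*I = ((-5 + 16) + 27)*I = (11 + 27)*I = 38*I)
k(-1, 12) + Z*150 = 38*(-1) + 1*150 = -38 + 150 = 112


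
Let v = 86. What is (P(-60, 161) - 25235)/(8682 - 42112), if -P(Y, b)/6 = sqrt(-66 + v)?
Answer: 5047/6686 + 6*sqrt(5)/16715 ≈ 0.75566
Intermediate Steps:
P(Y, b) = -12*sqrt(5) (P(Y, b) = -6*sqrt(-66 + 86) = -12*sqrt(5))
(P(-60, 161) - 25235)/(8682 - 42112) = (-12*sqrt(5) - 25235)/(8682 - 42112) = (-25235 - 12*sqrt(5))/(-33430) = (-25235 - 12*sqrt(5))*(-1/33430) = 5047/6686 + 6*sqrt(5)/16715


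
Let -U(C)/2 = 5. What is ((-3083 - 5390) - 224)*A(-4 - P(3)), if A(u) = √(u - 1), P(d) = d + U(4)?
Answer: -8697*√2 ≈ -12299.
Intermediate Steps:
U(C) = -10 (U(C) = -2*5 = -10)
P(d) = -10 + d (P(d) = d - 10 = -10 + d)
A(u) = √(-1 + u)
((-3083 - 5390) - 224)*A(-4 - P(3)) = ((-3083 - 5390) - 224)*√(-1 + (-4 - (-10 + 3))) = (-8473 - 224)*√(-1 + (-4 - 1*(-7))) = -8697*√(-1 + (-4 + 7)) = -8697*√(-1 + 3) = -8697*√2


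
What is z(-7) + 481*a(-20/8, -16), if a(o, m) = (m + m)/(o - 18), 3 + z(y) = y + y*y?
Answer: 32383/41 ≈ 789.83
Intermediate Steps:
z(y) = -3 + y + y**2 (z(y) = -3 + (y + y*y) = -3 + (y + y**2) = -3 + y + y**2)
a(o, m) = 2*m/(-18 + o) (a(o, m) = (2*m)/(-18 + o) = 2*m/(-18 + o))
z(-7) + 481*a(-20/8, -16) = (-3 - 7 + (-7)**2) + 481*(2*(-16)/(-18 - 20/8)) = (-3 - 7 + 49) + 481*(2*(-16)/(-18 - 20*1/8)) = 39 + 481*(2*(-16)/(-18 - 5/2)) = 39 + 481*(2*(-16)/(-41/2)) = 39 + 481*(2*(-16)*(-2/41)) = 39 + 481*(64/41) = 39 + 30784/41 = 32383/41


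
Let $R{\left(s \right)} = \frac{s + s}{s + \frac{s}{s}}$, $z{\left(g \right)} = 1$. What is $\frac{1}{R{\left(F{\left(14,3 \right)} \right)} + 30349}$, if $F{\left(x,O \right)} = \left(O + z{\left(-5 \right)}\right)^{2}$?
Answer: $\frac{17}{515965} \approx 3.2948 \cdot 10^{-5}$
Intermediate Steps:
$F{\left(x,O \right)} = \left(1 + O\right)^{2}$ ($F{\left(x,O \right)} = \left(O + 1\right)^{2} = \left(1 + O\right)^{2}$)
$R{\left(s \right)} = \frac{2 s}{1 + s}$ ($R{\left(s \right)} = \frac{2 s}{s + 1} = \frac{2 s}{1 + s}$)
$\frac{1}{R{\left(F{\left(14,3 \right)} \right)} + 30349} = \frac{1}{\frac{2 \left(1 + 3\right)^{2}}{1 + \left(1 + 3\right)^{2}} + 30349} = \frac{1}{\frac{2 \cdot 4^{2}}{1 + 4^{2}} + 30349} = \frac{1}{2 \cdot 16 \frac{1}{1 + 16} + 30349} = \frac{1}{2 \cdot 16 \cdot \frac{1}{17} + 30349} = \frac{1}{\frac{32}{17} + 30349} = \frac{1}{\frac{515965}{17}} = \frac{17}{515965}$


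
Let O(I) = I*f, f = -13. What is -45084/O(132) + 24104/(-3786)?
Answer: 414505/20823 ≈ 19.906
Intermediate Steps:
O(I) = -13*I (O(I) = I*(-13) = -13*I)
-45084/O(132) + 24104/(-3786) = -45084/((-13*132)) + 24104/(-3786) = -45084/(-1716) + 24104*(-1/3786) = -45084*(-1/1716) - 12052/1893 = 289/11 - 12052/1893 = 414505/20823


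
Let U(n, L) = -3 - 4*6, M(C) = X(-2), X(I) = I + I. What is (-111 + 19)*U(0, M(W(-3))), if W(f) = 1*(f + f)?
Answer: 2484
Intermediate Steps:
W(f) = 2*f (W(f) = 1*(2*f) = 2*f)
X(I) = 2*I
M(C) = -4 (M(C) = 2*(-2) = -4)
U(n, L) = -27 (U(n, L) = -3 - 24 = -27)
(-111 + 19)*U(0, M(W(-3))) = (-111 + 19)*(-27) = -92*(-27) = 2484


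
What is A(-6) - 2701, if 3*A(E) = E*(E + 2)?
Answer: -2693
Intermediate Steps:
A(E) = E*(2 + E)/3 (A(E) = (E*(E + 2))/3 = (E*(2 + E))/3 = E*(2 + E)/3)
A(-6) - 2701 = (1/3)*(-6)*(2 - 6) - 2701 = (1/3)*(-6)*(-4) - 2701 = 8 - 2701 = -2693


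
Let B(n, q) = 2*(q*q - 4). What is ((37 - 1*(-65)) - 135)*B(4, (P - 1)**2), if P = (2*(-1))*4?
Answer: -432762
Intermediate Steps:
P = -8 (P = -2*4 = -8)
B(n, q) = -8 + 2*q**2 (B(n, q) = 2*(q**2 - 4) = 2*(-4 + q**2) = -8 + 2*q**2)
((37 - 1*(-65)) - 135)*B(4, (P - 1)**2) = ((37 - 1*(-65)) - 135)*(-8 + 2*((-8 - 1)**2)**2) = ((37 + 65) - 135)*(-8 + 2*((-9)**2)**2) = (102 - 135)*(-8 + 2*81**2) = -33*(-8 + 2*6561) = -33*(-8 + 13122) = -33*13114 = -432762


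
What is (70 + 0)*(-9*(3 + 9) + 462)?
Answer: 24780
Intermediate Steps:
(70 + 0)*(-9*(3 + 9) + 462) = 70*(-9*12 + 462) = 70*(-108 + 462) = 70*354 = 24780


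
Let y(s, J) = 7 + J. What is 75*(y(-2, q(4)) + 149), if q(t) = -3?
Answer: 11475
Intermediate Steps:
75*(y(-2, q(4)) + 149) = 75*((7 - 3) + 149) = 75*(4 + 149) = 75*153 = 11475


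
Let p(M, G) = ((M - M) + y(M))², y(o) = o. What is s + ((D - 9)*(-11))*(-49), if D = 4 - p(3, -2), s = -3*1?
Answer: -7549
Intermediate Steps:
s = -3
p(M, G) = M² (p(M, G) = ((M - M) + M)² = (0 + M)² = M²)
D = -5 (D = 4 - 1*3² = 4 - 1*9 = 4 - 9 = -5)
s + ((D - 9)*(-11))*(-49) = -3 + ((-5 - 9)*(-11))*(-49) = -3 - 14*(-11)*(-49) = -3 + 154*(-49) = -3 - 7546 = -7549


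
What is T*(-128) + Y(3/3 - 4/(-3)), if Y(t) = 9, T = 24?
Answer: -3063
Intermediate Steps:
T*(-128) + Y(3/3 - 4/(-3)) = 24*(-128) + 9 = -3072 + 9 = -3063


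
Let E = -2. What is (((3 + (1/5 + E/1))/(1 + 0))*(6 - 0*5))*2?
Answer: 72/5 ≈ 14.400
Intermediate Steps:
(((3 + (1/5 + E/1))/(1 + 0))*(6 - 0*5))*2 = (((3 + (1/5 - 2/1))/(1 + 0))*(6 - 0*5))*2 = (((3 + (1*(⅕) - 2*1))/1)*(6 - 1*0))*2 = (((3 + (⅕ - 2))*1)*(6 + 0))*2 = (((3 - 9/5)*1)*6)*2 = (((6/5)*1)*6)*2 = ((6/5)*6)*2 = (36/5)*2 = 72/5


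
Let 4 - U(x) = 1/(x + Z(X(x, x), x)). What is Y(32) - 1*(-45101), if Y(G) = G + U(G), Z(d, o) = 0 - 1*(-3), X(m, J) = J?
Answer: 1579794/35 ≈ 45137.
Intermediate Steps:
Z(d, o) = 3 (Z(d, o) = 0 + 3 = 3)
U(x) = 4 - 1/(3 + x) (U(x) = 4 - 1/(x + 3) = 4 - 1/(3 + x))
Y(G) = G + (11 + 4*G)/(3 + G)
Y(32) - 1*(-45101) = (11 + 32**2 + 7*32)/(3 + 32) - 1*(-45101) = (11 + 1024 + 224)/35 + 45101 = (1/35)*1259 + 45101 = 1259/35 + 45101 = 1579794/35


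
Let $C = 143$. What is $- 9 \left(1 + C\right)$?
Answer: $-1296$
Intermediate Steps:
$- 9 \left(1 + C\right) = - 9 \left(1 + 143\right) = - 9 \cdot 144 = \left(-1\right) 1296 = -1296$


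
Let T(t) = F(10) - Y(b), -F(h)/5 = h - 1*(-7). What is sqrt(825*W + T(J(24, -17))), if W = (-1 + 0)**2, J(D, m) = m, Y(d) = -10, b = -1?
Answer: 5*sqrt(30) ≈ 27.386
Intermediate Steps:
W = 1 (W = (-1)**2 = 1)
F(h) = -35 - 5*h (F(h) = -5*(h - 1*(-7)) = -5*(h + 7) = -5*(7 + h) = -35 - 5*h)
T(t) = -75 (T(t) = (-35 - 5*10) - 1*(-10) = (-35 - 50) + 10 = -85 + 10 = -75)
sqrt(825*W + T(J(24, -17))) = sqrt(825*1 - 75) = sqrt(825 - 75) = sqrt(750) = 5*sqrt(30)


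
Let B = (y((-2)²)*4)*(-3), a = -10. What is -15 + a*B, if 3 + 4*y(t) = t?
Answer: 15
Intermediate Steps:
y(t) = -¾ + t/4
B = -3 (B = ((-¾ + (¼)*(-2)²)*4)*(-3) = ((-¾ + (¼)*4)*4)*(-3) = ((-¾ + 1)*4)*(-3) = ((¼)*4)*(-3) = 1*(-3) = -3)
-15 + a*B = -15 - 10*(-3) = -15 + 30 = 15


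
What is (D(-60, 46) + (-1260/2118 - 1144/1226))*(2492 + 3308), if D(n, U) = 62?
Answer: 75895737600/216389 ≈ 3.5074e+5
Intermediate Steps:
(D(-60, 46) + (-1260/2118 - 1144/1226))*(2492 + 3308) = (62 + (-1260/2118 - 1144/1226))*(2492 + 3308) = (62 + (-1260*1/2118 - 1144*1/1226))*5800 = (62 + (-210/353 - 572/613))*5800 = (62 - 330646/216389)*5800 = (13085472/216389)*5800 = 75895737600/216389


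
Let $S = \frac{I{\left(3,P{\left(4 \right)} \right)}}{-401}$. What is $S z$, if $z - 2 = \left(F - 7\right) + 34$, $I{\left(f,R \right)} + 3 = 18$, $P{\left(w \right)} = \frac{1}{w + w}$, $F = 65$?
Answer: $- \frac{1410}{401} \approx -3.5162$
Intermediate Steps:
$P{\left(w \right)} = \frac{1}{2 w}$
$I{\left(f,R \right)} = 15$ ($I{\left(f,R \right)} = -3 + 18 = 15$)
$z = 94$ ($z = 2 + \left(\left(65 - 7\right) + 34\right) = 2 + \left(58 + 34\right) = 2 + 92 = 94$)
$S = - \frac{15}{401}$ ($S = \frac{15}{-401} = 15 \left(- \frac{1}{401}\right) = - \frac{15}{401} \approx -0.037407$)
$S z = \left(- \frac{15}{401}\right) 94 = - \frac{1410}{401}$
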